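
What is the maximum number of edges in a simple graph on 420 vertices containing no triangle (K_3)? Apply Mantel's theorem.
ex(420, K_3) = ⌊420^2/4⌋ = 44100

Mantel (1907): a triangle-free graph on n vertices has at most ⌊n^2/4⌋ edges, with equality for the complete bipartite graph K_{⌊n/2⌋, ⌈n/2⌉}. For n = 420: ⌊420^2/4⌋ = ⌊176400/4⌋ = 44100. The extremal graph is K_{210, 210}, which has 210·210 = 44100 edges.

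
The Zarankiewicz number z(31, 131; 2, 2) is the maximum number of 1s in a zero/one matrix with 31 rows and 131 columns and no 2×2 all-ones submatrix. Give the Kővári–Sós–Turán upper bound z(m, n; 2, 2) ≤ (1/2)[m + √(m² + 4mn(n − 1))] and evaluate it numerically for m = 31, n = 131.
z(31, 131; 2, 2) ≤ (1/2)[31 + √(31² + 4·31·131·130)] = (1/2)[31 + √2112681] = 742.2532

Kővári–Sós–Turán: let r_1, ..., r_31 be the row sums and z = Σ r_i the total number of 1s. Each pair of columns can share at most one row with both entries 1 (else a 2×2 all-ones block appears), so Σ_i C(r_i, 2) ≤ C(131, 2) = 8515. By convexity Σ_i C(r_i, 2) ≥ 31·C(z/31, 2) = z(z − 31)/(2·31), giving z² − 31z − 31·131·130 ≤ 0 and hence z ≤ (1/2)[31 + √(961 + 4·527930)] = (1/2)[31 + √2112681] ≈ (1/2)(31 + 1453.5064) = 742.2532.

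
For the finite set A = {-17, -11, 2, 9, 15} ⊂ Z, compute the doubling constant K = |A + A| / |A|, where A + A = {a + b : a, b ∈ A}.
K = |A + A| / |A| = 13/5

Enumerate A + A = {a + b : a, b ∈ A}. With |A| = 5, there are |A|^2 = 25 ordered sum pairs; collecting distinct values, A + A = {-34, -28, -22, -15, -9, -8, -2, 4, 11, 17, 18, 24, 30}, so |A + A| = 13. Thus K = 13/5. For comparison, the minimum possible |A + A| over all 5-element sets is 2·5 − 1 = 9 (so min K = 9/5), attained only by arithmetic progressions.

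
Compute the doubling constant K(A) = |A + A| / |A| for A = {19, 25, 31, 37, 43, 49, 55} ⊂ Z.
K = |A + A| / |A| = 13/7

Enumerate A + A = {a + b : a, b ∈ A}. With |A| = 7, there are |A|^2 = 49 ordered sum pairs; collecting distinct values, A + A = {38, 44, 50, 56, 62, 68, 74, 80, 86, 92, 98, 104, 110}, so |A + A| = 13. Thus K = 13/7. Here |A + A| = 2|A| − 1 = 13, the minimum possible — so K = 13/7 is minimal, which holds iff A is an arithmetic progression.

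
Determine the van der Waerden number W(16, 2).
W(16, 2) = 16 + 1 = 17

A 2-term AP is any pair of integers, so a monochromatic 2-AP exists iff some colour is used at least twice. With 16 colours, the colouring i ↦ i on {1, ..., 16} uses each colour once, avoiding any monochromatic pair, so W(16, 2) > 16. For {1, ..., 17}, pigeonhole forces two integers of the same colour, which form a monochromatic 2-AP. Hence W(16, 2) = 17.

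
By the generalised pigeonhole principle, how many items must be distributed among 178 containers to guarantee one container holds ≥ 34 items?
n = (34 − 1)·178 + 1 = 5875

By the generalised pigeonhole principle, to guarantee some box contains ≥ r objects we need more than (r − 1) · k objects total. Threshold: n = (r − 1) · k + 1. With r = 34 and k = 178: n = 33 · 178 + 1 = 5874 + 1 = 5875. For n = 5874 = 33 · 178, we can put exactly 33 objects in every box, avoiding 34 in any single one — so 5875 is tight.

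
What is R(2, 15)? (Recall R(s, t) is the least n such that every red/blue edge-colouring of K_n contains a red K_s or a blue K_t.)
R(2, 15) = 15

R(2, k) = k for all k ≥ 2: in a 2-colouring of K_k, either some edge is red (a red K_2) or all edges are blue (a blue K_k). And K_{14} coloured all-blue has no blue K_15, so R(2, 15) > 14. Hence R(2, 15) = 15.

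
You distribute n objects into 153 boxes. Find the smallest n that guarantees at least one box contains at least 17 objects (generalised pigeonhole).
n = (17 − 1)·153 + 1 = 2449

By the generalised pigeonhole principle, to guarantee some box contains ≥ r objects we need more than (r − 1) · k objects total. Threshold: n = (r − 1) · k + 1. With r = 17 and k = 153: n = 16 · 153 + 1 = 2448 + 1 = 2449. For n = 2448 = 16 · 153, we can put exactly 16 objects in every box, avoiding 17 in any single one — so 2449 is tight.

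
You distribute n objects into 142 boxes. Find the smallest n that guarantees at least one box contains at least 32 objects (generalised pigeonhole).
n = (32 − 1)·142 + 1 = 4403

By the generalised pigeonhole principle, to guarantee some box contains ≥ r objects we need more than (r − 1) · k objects total. Threshold: n = (r − 1) · k + 1. With r = 32 and k = 142: n = 31 · 142 + 1 = 4402 + 1 = 4403. For n = 4402 = 31 · 142, we can put exactly 31 objects in every box, avoiding 32 in any single one — so 4403 is tight.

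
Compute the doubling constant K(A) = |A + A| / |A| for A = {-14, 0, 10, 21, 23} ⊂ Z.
K = |A + A| / |A| = 15/5 = 3

Enumerate A + A = {a + b : a, b ∈ A}. With |A| = 5, there are |A|^2 = 25 ordered sum pairs; collecting distinct values, A + A = {-28, -14, -4, 0, 7, 9, 10, 20, 21, 23, 31, 33, 42, 44, 46}, so |A + A| = 15. Thus K = 15/5 = 3. For comparison, the minimum possible |A + A| over all 5-element sets is 2·5 − 1 = 9 (so min K = 9/5), attained only by arithmetic progressions.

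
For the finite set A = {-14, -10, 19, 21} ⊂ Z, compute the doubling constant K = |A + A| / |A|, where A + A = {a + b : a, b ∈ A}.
K = |A + A| / |A| = 10/4 = 5/2

Enumerate A + A = {a + b : a, b ∈ A}. With |A| = 4, there are |A|^2 = 16 ordered sum pairs; collecting distinct values, A + A = {-28, -24, -20, 5, 7, 9, 11, 38, 40, 42}, so |A + A| = 10. Thus K = 10/4 = 5/2. For comparison, the minimum possible |A + A| over all 4-element sets is 2·4 − 1 = 7 (so min K = 7/4), attained only by arithmetic progressions.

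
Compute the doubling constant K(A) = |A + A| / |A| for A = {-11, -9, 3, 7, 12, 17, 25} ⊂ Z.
K = |A + A| / |A| = 25/7

Enumerate A + A = {a + b : a, b ∈ A}. With |A| = 7, there are |A|^2 = 49 ordered sum pairs; collecting distinct values, A + A = {-22, -20, -18, -8, -6, -4, -2, 1, 3, 6, 8, 10, 14, 15, 16, 19, 20, 24, 28, 29, 32, 34, 37, 42, 50}, so |A + A| = 25. Thus K = 25/7. For comparison, the minimum possible |A + A| over all 7-element sets is 2·7 − 1 = 13 (so min K = 13/7), attained only by arithmetic progressions.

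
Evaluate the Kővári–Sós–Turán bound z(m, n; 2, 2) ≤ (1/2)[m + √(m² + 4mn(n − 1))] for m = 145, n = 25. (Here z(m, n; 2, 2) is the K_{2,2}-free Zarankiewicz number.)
z(145, 25; 2, 2) ≤ (1/2)[145 + √(145² + 4·145·25·24)] = (1/2)[145 + √369025] = 376.2371

Kővári–Sós–Turán: let r_1, ..., r_145 be the row sums and z = Σ r_i the total number of 1s. Each pair of columns can share at most one row with both entries 1 (else a 2×2 all-ones block appears), so Σ_i C(r_i, 2) ≤ C(25, 2) = 300. By convexity Σ_i C(r_i, 2) ≥ 145·C(z/145, 2) = z(z − 145)/(2·145), giving z² − 145z − 145·25·24 ≤ 0 and hence z ≤ (1/2)[145 + √(21025 + 4·87000)] = (1/2)[145 + √369025] ≈ (1/2)(145 + 607.4743) = 376.2371.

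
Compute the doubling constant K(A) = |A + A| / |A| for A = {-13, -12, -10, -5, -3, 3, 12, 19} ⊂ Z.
K = |A + A| / |A| = 30/8 = 15/4

Enumerate A + A = {a + b : a, b ∈ A}. With |A| = 8, there are |A|^2 = 64 ordered sum pairs; collecting distinct values, A + A = {-26, -25, -24, -23, -22, -20, -18, -17, -16, -15, -13, -10, -9, -8, -7, -6, -2, -1, 0, 2, 6, 7, 9, 14, 15, 16, 22, 24, 31, 38}, so |A + A| = 30. Thus K = 30/8 = 15/4. For comparison, the minimum possible |A + A| over all 8-element sets is 2·8 − 1 = 15 (so min K = 15/8), attained only by arithmetic progressions.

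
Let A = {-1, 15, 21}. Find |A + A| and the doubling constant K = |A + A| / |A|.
K = |A + A| / |A| = 6/3 = 2

Enumerate A + A = {a + b : a, b ∈ A}. With |A| = 3, there are |A|^2 = 9 ordered sum pairs; collecting distinct values, A + A = {-2, 14, 20, 30, 36, 42}, so |A + A| = 6. Thus K = 6/3 = 2. For comparison, the minimum possible |A + A| over all 3-element sets is 2·3 − 1 = 5 (so min K = 5/3), attained only by arithmetic progressions.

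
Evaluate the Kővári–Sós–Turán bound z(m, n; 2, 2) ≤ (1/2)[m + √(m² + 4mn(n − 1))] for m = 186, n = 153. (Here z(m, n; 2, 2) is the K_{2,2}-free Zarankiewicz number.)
z(186, 153; 2, 2) ≤ (1/2)[186 + √(186² + 4·186·153·152)] = (1/2)[186 + √17337060] = 2174.8898

Kővári–Sós–Turán: let r_1, ..., r_186 be the row sums and z = Σ r_i the total number of 1s. Each pair of columns can share at most one row with both entries 1 (else a 2×2 all-ones block appears), so Σ_i C(r_i, 2) ≤ C(153, 2) = 11628. By convexity Σ_i C(r_i, 2) ≥ 186·C(z/186, 2) = z(z − 186)/(2·186), giving z² − 186z − 186·153·152 ≤ 0 and hence z ≤ (1/2)[186 + √(34596 + 4·4325616)] = (1/2)[186 + √17337060] ≈ (1/2)(186 + 4163.7795) = 2174.8898.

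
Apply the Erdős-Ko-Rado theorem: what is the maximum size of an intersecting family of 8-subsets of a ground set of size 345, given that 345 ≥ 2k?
max |F| = C(344, 7) = 106364775244728

Erdős-Ko-Rado (1961): when n ≥ 2k, max |F| = C(n−1, k−1). The bound is attained by the star {A : i ∈ A} for any fixed i ∈ [n]. Here C(345−1, 8−1) = C(344, 7) = 106364775244728.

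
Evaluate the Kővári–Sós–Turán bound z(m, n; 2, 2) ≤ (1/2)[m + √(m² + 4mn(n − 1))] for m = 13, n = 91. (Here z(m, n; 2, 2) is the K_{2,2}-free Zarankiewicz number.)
z(13, 91; 2, 2) ≤ (1/2)[13 + √(13² + 4·13·91·90)] = (1/2)[13 + √426049] = 332.8621

Kővári–Sós–Turán: let r_1, ..., r_13 be the row sums and z = Σ r_i the total number of 1s. Each pair of columns can share at most one row with both entries 1 (else a 2×2 all-ones block appears), so Σ_i C(r_i, 2) ≤ C(91, 2) = 4095. By convexity Σ_i C(r_i, 2) ≥ 13·C(z/13, 2) = z(z − 13)/(2·13), giving z² − 13z − 13·91·90 ≤ 0 and hence z ≤ (1/2)[13 + √(169 + 4·106470)] = (1/2)[13 + √426049] ≈ (1/2)(13 + 652.7243) = 332.8621.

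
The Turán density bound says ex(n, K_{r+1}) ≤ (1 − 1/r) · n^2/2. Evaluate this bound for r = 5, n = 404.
Turán density bound = (4/5) · 404^2/2 = 326432/5 ≈ 65286.4

Turán's theorem: ex(n, K_{r+1}) is achieved by the complete r-partite Turán graph T(n, r) with parts as balanced as possible, and is at most (1 − 1/r) · n^2/2. For r = 5, n = 404: the density bound is (4/5) · 163216/2 = 326432/5 ≈ 65286.4. The integer-valued extremum is e(T(404, 5)) = 65286, which is strictly less than the density bound 326432/5 since 5 ∤ 404 (the parts of T(404, 5) cannot all be equal).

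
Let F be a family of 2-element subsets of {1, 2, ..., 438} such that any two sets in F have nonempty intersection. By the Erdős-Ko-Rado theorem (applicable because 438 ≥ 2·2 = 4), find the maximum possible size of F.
max |F| = C(437, 1) = 437

The Erdős-Ko-Rado theorem states: for n ≥ 2k, an intersecting family of k-subsets of an n-element set has size at most C(n − 1, k − 1), with equality for 'star' families {A ⊆ [n] : |A| = k, i ∈ A} (fix an element i). For n = 438, k = 2: C(437, 1) = 437.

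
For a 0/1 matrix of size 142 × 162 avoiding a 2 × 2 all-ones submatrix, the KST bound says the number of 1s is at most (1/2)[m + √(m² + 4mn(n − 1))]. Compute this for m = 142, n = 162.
z(142, 162; 2, 2) ≤ (1/2)[142 + √(142² + 4·142·162·161)] = (1/2)[142 + √14834740] = 1996.7946

Kővári–Sós–Turán: let r_1, ..., r_142 be the row sums and z = Σ r_i the total number of 1s. Each pair of columns can share at most one row with both entries 1 (else a 2×2 all-ones block appears), so Σ_i C(r_i, 2) ≤ C(162, 2) = 13041. By convexity Σ_i C(r_i, 2) ≥ 142·C(z/142, 2) = z(z − 142)/(2·142), giving z² − 142z − 142·162·161 ≤ 0 and hence z ≤ (1/2)[142 + √(20164 + 4·3703644)] = (1/2)[142 + √14834740] ≈ (1/2)(142 + 3851.5893) = 1996.7946.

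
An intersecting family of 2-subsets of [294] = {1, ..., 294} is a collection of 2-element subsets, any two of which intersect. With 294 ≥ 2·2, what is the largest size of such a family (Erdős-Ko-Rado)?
max |F| = C(293, 1) = 293

Erdős-Ko-Rado (1961): when n ≥ 2k, max |F| = C(n−1, k−1). The bound is attained by the star {A : i ∈ A} for any fixed i ∈ [n]. Here C(294−1, 2−1) = C(293, 1) = 293.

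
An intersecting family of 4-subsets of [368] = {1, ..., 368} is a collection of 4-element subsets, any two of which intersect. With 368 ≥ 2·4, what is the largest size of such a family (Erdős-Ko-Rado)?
max |F| = C(367, 3) = 8171255

The Erdős-Ko-Rado theorem states: for n ≥ 2k, an intersecting family of k-subsets of an n-element set has size at most C(n − 1, k − 1), with equality for 'star' families {A ⊆ [n] : |A| = k, i ∈ A} (fix an element i). For n = 368, k = 4: C(367, 3) = 8171255.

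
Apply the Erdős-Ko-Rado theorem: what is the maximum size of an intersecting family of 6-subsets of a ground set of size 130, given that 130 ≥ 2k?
max |F| = C(129, 5) = 275234400

Erdős-Ko-Rado (1961): when n ≥ 2k, max |F| = C(n−1, k−1). The bound is attained by the star {A : i ∈ A} for any fixed i ∈ [n]. Here C(130−1, 6−1) = C(129, 5) = 275234400.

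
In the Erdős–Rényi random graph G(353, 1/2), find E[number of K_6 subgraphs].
E[# K_6] = C(353, 6) · (1/2)^C(6, 2) = 2574925713360 / 2^15 = 160932857085/2048 ≈ 78580496.623535

For each 6-subset S of vertices (there are C(353, 6) = 2574925713360 such S), let X_S = 1 if S induces a K_6 (all C(6, 2) = 15 edges present). Then P(X_S = 1) = (1/2)^15 = 1/32768. By linearity of expectation, E[# K_6] = C(353, 6) · (1/2)^15 = 2574925713360 / 32768 = 160932857085/2048 ≈ 78580496.623535.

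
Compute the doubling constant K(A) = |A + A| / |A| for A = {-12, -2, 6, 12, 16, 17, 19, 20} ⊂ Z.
K = |A + A| / |A| = 32/8 = 4

Enumerate A + A = {a + b : a, b ∈ A}. With |A| = 8, there are |A|^2 = 64 ordered sum pairs; collecting distinct values, A + A = {-24, -14, -6, -4, 0, 4, 5, 7, 8, 10, 12, 14, 15, 17, 18, 22, 23, 24, 25, 26, 28, 29, 31, 32, 33, 34, 35, 36, 37, 38, 39, 40}, so |A + A| = 32. Thus K = 32/8 = 4. For comparison, the minimum possible |A + A| over all 8-element sets is 2·8 − 1 = 15 (so min K = 15/8), attained only by arithmetic progressions.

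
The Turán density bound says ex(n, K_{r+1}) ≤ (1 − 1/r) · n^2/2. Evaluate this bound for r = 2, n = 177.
Turán density bound = (1/2) · 177^2/2 = 31329/4 ≈ 7832.25

Turán's theorem: ex(n, K_{r+1}) is achieved by the complete r-partite Turán graph T(n, r) with parts as balanced as possible, and is at most (1 − 1/r) · n^2/2. For r = 2, n = 177: the density bound is (1/2) · 31329/2 = 31329/4 ≈ 7832.25. The integer-valued extremum is e(T(177, 2)) = 7832, which is strictly less than the density bound 31329/4 since 2 ∤ 177 (the parts of T(177, 2) cannot all be equal).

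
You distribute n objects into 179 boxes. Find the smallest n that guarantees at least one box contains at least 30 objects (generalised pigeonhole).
n = (30 − 1)·179 + 1 = 5192

By the generalised pigeonhole principle, to guarantee some box contains ≥ r objects we need more than (r − 1) · k objects total. Threshold: n = (r − 1) · k + 1. With r = 30 and k = 179: n = 29 · 179 + 1 = 5191 + 1 = 5192. For n = 5191 = 29 · 179, we can put exactly 29 objects in every box, avoiding 30 in any single one — so 5192 is tight.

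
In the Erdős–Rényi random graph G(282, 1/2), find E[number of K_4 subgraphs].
E[# K_4] = C(282, 4) · (1/2)^C(4, 2) = 257932710 / 2^6 = 128966355/32 = 4030198.59375

For each 4-subset S of vertices (there are C(282, 4) = 257932710 such S), let X_S = 1 if S induces a K_4 (all C(4, 2) = 6 edges present). Then P(X_S = 1) = (1/2)^6 = 1/64. By linearity of expectation, E[# K_4] = C(282, 4) · (1/2)^6 = 257932710 / 64 = 128966355/32 = 4030198.59375.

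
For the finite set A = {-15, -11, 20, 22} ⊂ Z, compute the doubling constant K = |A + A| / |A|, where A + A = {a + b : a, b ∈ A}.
K = |A + A| / |A| = 10/4 = 5/2

Enumerate A + A = {a + b : a, b ∈ A}. With |A| = 4, there are |A|^2 = 16 ordered sum pairs; collecting distinct values, A + A = {-30, -26, -22, 5, 7, 9, 11, 40, 42, 44}, so |A + A| = 10. Thus K = 10/4 = 5/2. For comparison, the minimum possible |A + A| over all 4-element sets is 2·4 − 1 = 7 (so min K = 7/4), attained only by arithmetic progressions.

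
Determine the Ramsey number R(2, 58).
R(2, 58) = 58

R(2, k) = k for all k ≥ 2: in a 2-colouring of K_k, either some edge is red (a red K_2) or all edges are blue (a blue K_k). And K_{57} coloured all-blue has no blue K_58, so R(2, 58) > 57. Hence R(2, 58) = 58.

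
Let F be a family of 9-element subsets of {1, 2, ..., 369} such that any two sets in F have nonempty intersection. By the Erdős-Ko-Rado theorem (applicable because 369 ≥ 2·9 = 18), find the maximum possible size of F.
max |F| = C(368, 8) = 7726647337415578

Erdős-Ko-Rado (1961): when n ≥ 2k, max |F| = C(n−1, k−1). The bound is attained by the star {A : i ∈ A} for any fixed i ∈ [n]. Here C(369−1, 9−1) = C(368, 8) = 7726647337415578.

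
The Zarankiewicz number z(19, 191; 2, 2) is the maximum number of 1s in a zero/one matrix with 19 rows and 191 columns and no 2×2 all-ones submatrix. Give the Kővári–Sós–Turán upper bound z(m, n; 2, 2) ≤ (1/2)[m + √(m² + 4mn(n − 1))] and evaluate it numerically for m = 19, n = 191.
z(19, 191; 2, 2) ≤ (1/2)[19 + √(19² + 4·19·191·190)] = (1/2)[19 + √2758401] = 839.9217

Kővári–Sós–Turán: let r_1, ..., r_19 be the row sums and z = Σ r_i the total number of 1s. Each pair of columns can share at most one row with both entries 1 (else a 2×2 all-ones block appears), so Σ_i C(r_i, 2) ≤ C(191, 2) = 18145. By convexity Σ_i C(r_i, 2) ≥ 19·C(z/19, 2) = z(z − 19)/(2·19), giving z² − 19z − 19·191·190 ≤ 0 and hence z ≤ (1/2)[19 + √(361 + 4·689510)] = (1/2)[19 + √2758401] ≈ (1/2)(19 + 1660.8435) = 839.9217.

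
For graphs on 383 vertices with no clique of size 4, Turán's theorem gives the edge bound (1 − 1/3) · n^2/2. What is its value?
Turán density bound = (2/3) · 383^2/2 = 146689/3 ≈ 48896.3333

Turán's theorem: ex(n, K_{r+1}) is achieved by the complete r-partite Turán graph T(n, r) with parts as balanced as possible, and is at most (1 − 1/r) · n^2/2. For r = 3, n = 383: the density bound is (2/3) · 146689/2 = 146689/3 ≈ 48896.3333. The integer-valued extremum is e(T(383, 3)) = 48896, which is strictly less than the density bound 146689/3 since 3 ∤ 383 (the parts of T(383, 3) cannot all be equal).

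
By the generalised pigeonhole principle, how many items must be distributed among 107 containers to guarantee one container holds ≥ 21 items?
n = (21 − 1)·107 + 1 = 2141

By the generalised pigeonhole principle, to guarantee some box contains ≥ r objects we need more than (r − 1) · k objects total. Threshold: n = (r − 1) · k + 1. With r = 21 and k = 107: n = 20 · 107 + 1 = 2140 + 1 = 2141. For n = 2140 = 20 · 107, we can put exactly 20 objects in every box, avoiding 21 in any single one — so 2141 is tight.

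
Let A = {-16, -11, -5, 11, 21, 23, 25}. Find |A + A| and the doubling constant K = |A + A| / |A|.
K = |A + A| / |A| = 27/7

Enumerate A + A = {a + b : a, b ∈ A}. With |A| = 7, there are |A|^2 = 49 ordered sum pairs; collecting distinct values, A + A = {-32, -27, -22, -21, -16, -10, -5, 0, 5, 6, 7, 9, 10, 12, 14, 16, 18, 20, 22, 32, 34, 36, 42, 44, 46, 48, 50}, so |A + A| = 27. Thus K = 27/7. For comparison, the minimum possible |A + A| over all 7-element sets is 2·7 − 1 = 13 (so min K = 13/7), attained only by arithmetic progressions.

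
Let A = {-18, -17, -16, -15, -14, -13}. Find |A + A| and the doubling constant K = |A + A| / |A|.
K = |A + A| / |A| = 11/6

Enumerate A + A = {a + b : a, b ∈ A}. With |A| = 6, there are |A|^2 = 36 ordered sum pairs; collecting distinct values, A + A = {-36, -35, -34, -33, -32, -31, -30, -29, -28, -27, -26}, so |A + A| = 11. Thus K = 11/6. Here |A + A| = 2|A| − 1 = 11, the minimum possible — so K = 11/6 is minimal, which holds iff A is an arithmetic progression.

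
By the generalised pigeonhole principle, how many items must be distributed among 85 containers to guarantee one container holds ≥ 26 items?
n = (26 − 1)·85 + 1 = 2126

By the generalised pigeonhole principle, to guarantee some box contains ≥ r objects we need more than (r − 1) · k objects total. Threshold: n = (r − 1) · k + 1. With r = 26 and k = 85: n = 25 · 85 + 1 = 2125 + 1 = 2126. For n = 2125 = 25 · 85, we can put exactly 25 objects in every box, avoiding 26 in any single one — so 2126 is tight.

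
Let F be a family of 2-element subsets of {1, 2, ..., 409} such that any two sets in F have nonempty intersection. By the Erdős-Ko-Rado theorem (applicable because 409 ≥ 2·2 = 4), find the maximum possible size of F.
max |F| = C(408, 1) = 408

The Erdős-Ko-Rado theorem states: for n ≥ 2k, an intersecting family of k-subsets of an n-element set has size at most C(n − 1, k − 1), with equality for 'star' families {A ⊆ [n] : |A| = k, i ∈ A} (fix an element i). For n = 409, k = 2: C(408, 1) = 408.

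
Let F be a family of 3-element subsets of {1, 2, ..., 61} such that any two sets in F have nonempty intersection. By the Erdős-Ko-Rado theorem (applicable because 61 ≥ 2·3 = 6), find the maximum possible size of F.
max |F| = C(60, 2) = 1770

The Erdős-Ko-Rado theorem states: for n ≥ 2k, an intersecting family of k-subsets of an n-element set has size at most C(n − 1, k − 1), with equality for 'star' families {A ⊆ [n] : |A| = k, i ∈ A} (fix an element i). For n = 61, k = 3: C(60, 2) = 1770.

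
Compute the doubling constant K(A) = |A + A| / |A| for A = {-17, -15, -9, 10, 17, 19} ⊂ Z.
K = |A + A| / |A| = 20/6 = 10/3

Enumerate A + A = {a + b : a, b ∈ A}. With |A| = 6, there are |A|^2 = 36 ordered sum pairs; collecting distinct values, A + A = {-34, -32, -30, -26, -24, -18, -7, -5, 0, 1, 2, 4, 8, 10, 20, 27, 29, 34, 36, 38}, so |A + A| = 20. Thus K = 20/6 = 10/3. For comparison, the minimum possible |A + A| over all 6-element sets is 2·6 − 1 = 11 (so min K = 11/6), attained only by arithmetic progressions.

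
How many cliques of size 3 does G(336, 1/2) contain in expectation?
E[# K_3] = C(336, 3) · (1/2)^C(3, 2) = 6265840 / 2^3 = 783230

For each 3-subset S of vertices (there are C(336, 3) = 6265840 such S), let X_S = 1 if S induces a K_3 (all C(3, 2) = 3 edges present). Then P(X_S = 1) = (1/2)^3 = 1/8. By linearity of expectation, E[# K_3] = C(336, 3) · (1/2)^3 = 6265840 / 8 = 783230.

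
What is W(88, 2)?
W(88, 2) = 88 + 1 = 89

A 2-term AP is any pair of integers, so a monochromatic 2-AP exists iff some colour is used at least twice. With 88 colours, the colouring i ↦ i on {1, ..., 88} uses each colour once, avoiding any monochromatic pair, so W(88, 2) > 88. For {1, ..., 89}, pigeonhole forces two integers of the same colour, which form a monochromatic 2-AP. Hence W(88, 2) = 89.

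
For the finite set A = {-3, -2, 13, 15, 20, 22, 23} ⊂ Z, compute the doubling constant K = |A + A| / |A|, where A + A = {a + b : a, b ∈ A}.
K = |A + A| / |A| = 26/7

Enumerate A + A = {a + b : a, b ∈ A}. With |A| = 7, there are |A|^2 = 49 ordered sum pairs; collecting distinct values, A + A = {-6, -5, -4, 10, 11, 12, 13, 17, 18, 19, 20, 21, 26, 28, 30, 33, 35, 36, 37, 38, 40, 42, 43, 44, 45, 46}, so |A + A| = 26. Thus K = 26/7. For comparison, the minimum possible |A + A| over all 7-element sets is 2·7 − 1 = 13 (so min K = 13/7), attained only by arithmetic progressions.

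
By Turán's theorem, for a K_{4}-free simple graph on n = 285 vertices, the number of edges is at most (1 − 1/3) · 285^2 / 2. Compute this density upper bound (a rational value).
Turán density bound = (2/3) · 285^2/2 = 27075

Turán's theorem: ex(n, K_{r+1}) is achieved by the complete r-partite Turán graph T(n, r) with parts as balanced as possible, and is at most (1 − 1/r) · n^2/2. For r = 3, n = 285: the density bound is (2/3) · 81225/2 = 27075. Since 3 ∣ 285, the Turán graph T(285, 3) has parts of equal size 95, and its edge count e(T(285, 3)) = 27075 attains the density bound exactly.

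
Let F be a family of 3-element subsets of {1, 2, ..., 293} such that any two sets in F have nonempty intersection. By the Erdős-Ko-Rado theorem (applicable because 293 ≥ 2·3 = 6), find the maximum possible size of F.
max |F| = C(292, 2) = 42486

The Erdős-Ko-Rado theorem states: for n ≥ 2k, an intersecting family of k-subsets of an n-element set has size at most C(n − 1, k − 1), with equality for 'star' families {A ⊆ [n] : |A| = k, i ∈ A} (fix an element i). For n = 293, k = 3: C(292, 2) = 42486.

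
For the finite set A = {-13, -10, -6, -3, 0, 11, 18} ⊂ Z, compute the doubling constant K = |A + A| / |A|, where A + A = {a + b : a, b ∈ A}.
K = |A + A| / |A| = 23/7

Enumerate A + A = {a + b : a, b ∈ A}. With |A| = 7, there are |A|^2 = 49 ordered sum pairs; collecting distinct values, A + A = {-26, -23, -20, -19, -16, -13, -12, -10, -9, -6, -3, -2, 0, 1, 5, 8, 11, 12, 15, 18, 22, 29, 36}, so |A + A| = 23. Thus K = 23/7. For comparison, the minimum possible |A + A| over all 7-element sets is 2·7 − 1 = 13 (so min K = 13/7), attained only by arithmetic progressions.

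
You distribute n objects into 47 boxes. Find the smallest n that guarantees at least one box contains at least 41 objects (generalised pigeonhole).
n = (41 − 1)·47 + 1 = 1881

By the generalised pigeonhole principle, to guarantee some box contains ≥ r objects we need more than (r − 1) · k objects total. Threshold: n = (r − 1) · k + 1. With r = 41 and k = 47: n = 40 · 47 + 1 = 1880 + 1 = 1881. For n = 1880 = 40 · 47, we can put exactly 40 objects in every box, avoiding 41 in any single one — so 1881 is tight.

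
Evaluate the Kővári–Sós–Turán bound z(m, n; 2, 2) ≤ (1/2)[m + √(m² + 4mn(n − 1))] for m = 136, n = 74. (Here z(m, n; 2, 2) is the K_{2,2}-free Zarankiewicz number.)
z(136, 74; 2, 2) ≤ (1/2)[136 + √(136² + 4·136·74·73)] = (1/2)[136 + √2957184] = 927.8232

Kővári–Sós–Turán: let r_1, ..., r_136 be the row sums and z = Σ r_i the total number of 1s. Each pair of columns can share at most one row with both entries 1 (else a 2×2 all-ones block appears), so Σ_i C(r_i, 2) ≤ C(74, 2) = 2701. By convexity Σ_i C(r_i, 2) ≥ 136·C(z/136, 2) = z(z − 136)/(2·136), giving z² − 136z − 136·74·73 ≤ 0 and hence z ≤ (1/2)[136 + √(18496 + 4·734672)] = (1/2)[136 + √2957184] ≈ (1/2)(136 + 1719.6465) = 927.8232.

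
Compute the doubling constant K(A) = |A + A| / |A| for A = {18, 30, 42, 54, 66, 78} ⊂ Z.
K = |A + A| / |A| = 11/6

Enumerate A + A = {a + b : a, b ∈ A}. With |A| = 6, there are |A|^2 = 36 ordered sum pairs; collecting distinct values, A + A = {36, 48, 60, 72, 84, 96, 108, 120, 132, 144, 156}, so |A + A| = 11. Thus K = 11/6. Here |A + A| = 2|A| − 1 = 11, the minimum possible — so K = 11/6 is minimal, which holds iff A is an arithmetic progression.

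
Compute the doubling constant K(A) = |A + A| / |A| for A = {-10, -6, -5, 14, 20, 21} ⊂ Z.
K = |A + A| / |A| = 20/6 = 10/3

Enumerate A + A = {a + b : a, b ∈ A}. With |A| = 6, there are |A|^2 = 36 ordered sum pairs; collecting distinct values, A + A = {-20, -16, -15, -12, -11, -10, 4, 8, 9, 10, 11, 14, 15, 16, 28, 34, 35, 40, 41, 42}, so |A + A| = 20. Thus K = 20/6 = 10/3. For comparison, the minimum possible |A + A| over all 6-element sets is 2·6 − 1 = 11 (so min K = 11/6), attained only by arithmetic progressions.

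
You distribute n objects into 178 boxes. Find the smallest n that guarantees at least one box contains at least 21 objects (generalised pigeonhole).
n = (21 − 1)·178 + 1 = 3561

By the generalised pigeonhole principle, to guarantee some box contains ≥ r objects we need more than (r − 1) · k objects total. Threshold: n = (r − 1) · k + 1. With r = 21 and k = 178: n = 20 · 178 + 1 = 3560 + 1 = 3561. For n = 3560 = 20 · 178, we can put exactly 20 objects in every box, avoiding 21 in any single one — so 3561 is tight.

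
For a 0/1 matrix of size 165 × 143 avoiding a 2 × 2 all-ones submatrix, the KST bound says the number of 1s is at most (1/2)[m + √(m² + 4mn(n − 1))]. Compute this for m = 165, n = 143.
z(165, 143; 2, 2) ≤ (1/2)[165 + √(165² + 4·165·143·142)] = (1/2)[165 + √13429185] = 1914.7926

Kővári–Sós–Turán: let r_1, ..., r_165 be the row sums and z = Σ r_i the total number of 1s. Each pair of columns can share at most one row with both entries 1 (else a 2×2 all-ones block appears), so Σ_i C(r_i, 2) ≤ C(143, 2) = 10153. By convexity Σ_i C(r_i, 2) ≥ 165·C(z/165, 2) = z(z − 165)/(2·165), giving z² − 165z − 165·143·142 ≤ 0 and hence z ≤ (1/2)[165 + √(27225 + 4·3350490)] = (1/2)[165 + √13429185] ≈ (1/2)(165 + 3664.5852) = 1914.7926.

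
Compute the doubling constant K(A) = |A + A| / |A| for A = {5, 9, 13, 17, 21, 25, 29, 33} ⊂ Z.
K = |A + A| / |A| = 15/8

Enumerate A + A = {a + b : a, b ∈ A}. With |A| = 8, there are |A|^2 = 64 ordered sum pairs; collecting distinct values, A + A = {10, 14, 18, 22, 26, 30, 34, 38, 42, 46, 50, 54, 58, 62, 66}, so |A + A| = 15. Thus K = 15/8. Here |A + A| = 2|A| − 1 = 15, the minimum possible — so K = 15/8 is minimal, which holds iff A is an arithmetic progression.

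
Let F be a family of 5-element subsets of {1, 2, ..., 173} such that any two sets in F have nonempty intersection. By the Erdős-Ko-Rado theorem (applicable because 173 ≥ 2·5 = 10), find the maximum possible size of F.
max |F| = C(172, 4) = 35208615

The Erdős-Ko-Rado theorem states: for n ≥ 2k, an intersecting family of k-subsets of an n-element set has size at most C(n − 1, k − 1), with equality for 'star' families {A ⊆ [n] : |A| = k, i ∈ A} (fix an element i). For n = 173, k = 5: C(172, 4) = 35208615.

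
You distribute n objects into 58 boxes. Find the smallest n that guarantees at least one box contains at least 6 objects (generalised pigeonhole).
n = (6 − 1)·58 + 1 = 291

By the generalised pigeonhole principle, to guarantee some box contains ≥ r objects we need more than (r − 1) · k objects total. Threshold: n = (r − 1) · k + 1. With r = 6 and k = 58: n = 5 · 58 + 1 = 290 + 1 = 291. For n = 290 = 5 · 58, we can put exactly 5 objects in every box, avoiding 6 in any single one — so 291 is tight.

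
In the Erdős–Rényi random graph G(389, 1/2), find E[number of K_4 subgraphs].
E[# K_4] = C(389, 4) · (1/2)^C(4, 2) = 939438501 / 2^6 = 14678726.578125

For each 4-subset S of vertices (there are C(389, 4) = 939438501 such S), let X_S = 1 if S induces a K_4 (all C(4, 2) = 6 edges present). Then P(X_S = 1) = (1/2)^6 = 1/64. By linearity of expectation, E[# K_4] = C(389, 4) · (1/2)^6 = 939438501 / 64 = 14678726.578125.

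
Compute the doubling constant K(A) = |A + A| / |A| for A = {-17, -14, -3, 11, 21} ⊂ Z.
K = |A + A| / |A| = 14/5

Enumerate A + A = {a + b : a, b ∈ A}. With |A| = 5, there are |A|^2 = 25 ordered sum pairs; collecting distinct values, A + A = {-34, -31, -28, -20, -17, -6, -3, 4, 7, 8, 18, 22, 32, 42}, so |A + A| = 14. Thus K = 14/5. For comparison, the minimum possible |A + A| over all 5-element sets is 2·5 − 1 = 9 (so min K = 9/5), attained only by arithmetic progressions.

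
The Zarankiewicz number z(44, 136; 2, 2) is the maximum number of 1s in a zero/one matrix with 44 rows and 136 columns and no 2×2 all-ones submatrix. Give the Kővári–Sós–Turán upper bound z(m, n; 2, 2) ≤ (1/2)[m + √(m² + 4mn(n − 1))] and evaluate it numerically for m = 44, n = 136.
z(44, 136; 2, 2) ≤ (1/2)[44 + √(44² + 4·44·136·135)] = (1/2)[44 + √3233296] = 921.0684

Kővári–Sós–Turán: let r_1, ..., r_44 be the row sums and z = Σ r_i the total number of 1s. Each pair of columns can share at most one row with both entries 1 (else a 2×2 all-ones block appears), so Σ_i C(r_i, 2) ≤ C(136, 2) = 9180. By convexity Σ_i C(r_i, 2) ≥ 44·C(z/44, 2) = z(z − 44)/(2·44), giving z² − 44z − 44·136·135 ≤ 0 and hence z ≤ (1/2)[44 + √(1936 + 4·807840)] = (1/2)[44 + √3233296] ≈ (1/2)(44 + 1798.1368) = 921.0684.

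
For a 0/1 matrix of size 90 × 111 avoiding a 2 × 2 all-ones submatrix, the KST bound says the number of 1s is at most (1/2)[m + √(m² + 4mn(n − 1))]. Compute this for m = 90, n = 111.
z(90, 111; 2, 2) ≤ (1/2)[90 + √(90² + 4·90·111·110)] = (1/2)[90 + √4403700] = 1094.2497

Kővári–Sós–Turán: let r_1, ..., r_90 be the row sums and z = Σ r_i the total number of 1s. Each pair of columns can share at most one row with both entries 1 (else a 2×2 all-ones block appears), so Σ_i C(r_i, 2) ≤ C(111, 2) = 6105. By convexity Σ_i C(r_i, 2) ≥ 90·C(z/90, 2) = z(z − 90)/(2·90), giving z² − 90z − 90·111·110 ≤ 0 and hence z ≤ (1/2)[90 + √(8100 + 4·1098900)] = (1/2)[90 + √4403700] ≈ (1/2)(90 + 2098.4995) = 1094.2497.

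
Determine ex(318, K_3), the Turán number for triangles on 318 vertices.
ex(318, K_3) = ⌊318^2/4⌋ = 25281

Mantel (1907): a triangle-free graph on n vertices has at most ⌊n^2/4⌋ edges, with equality for the complete bipartite graph K_{⌊n/2⌋, ⌈n/2⌉}. For n = 318: ⌊318^2/4⌋ = ⌊101124/4⌋ = 25281. The extremal graph is K_{159, 159}, which has 159·159 = 25281 edges.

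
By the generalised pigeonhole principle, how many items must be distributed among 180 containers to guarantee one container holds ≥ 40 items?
n = (40 − 1)·180 + 1 = 7021

By the generalised pigeonhole principle, to guarantee some box contains ≥ r objects we need more than (r − 1) · k objects total. Threshold: n = (r − 1) · k + 1. With r = 40 and k = 180: n = 39 · 180 + 1 = 7020 + 1 = 7021. For n = 7020 = 39 · 180, we can put exactly 39 objects in every box, avoiding 40 in any single one — so 7021 is tight.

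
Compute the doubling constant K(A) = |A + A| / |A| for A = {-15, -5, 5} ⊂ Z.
K = |A + A| / |A| = 5/3

Enumerate A + A = {a + b : a, b ∈ A}. With |A| = 3, there are |A|^2 = 9 ordered sum pairs; collecting distinct values, A + A = {-30, -20, -10, 0, 10}, so |A + A| = 5. Thus K = 5/3. Here |A + A| = 2|A| − 1 = 5, the minimum possible — so K = 5/3 is minimal, which holds iff A is an arithmetic progression.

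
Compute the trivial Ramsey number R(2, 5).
R(2, 5) = 5

R(2, k) = k for all k ≥ 2: in a 2-colouring of K_k, either some edge is red (a red K_2) or all edges are blue (a blue K_k). And K_{4} coloured all-blue has no blue K_5, so R(2, 5) > 4. Hence R(2, 5) = 5.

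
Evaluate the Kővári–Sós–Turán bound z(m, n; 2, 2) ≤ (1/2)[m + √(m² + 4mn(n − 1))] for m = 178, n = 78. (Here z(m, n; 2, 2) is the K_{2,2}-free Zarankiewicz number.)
z(178, 78; 2, 2) ≤ (1/2)[178 + √(178² + 4·178·78·77)] = (1/2)[178 + √4307956] = 1126.7808

Kővári–Sós–Turán: let r_1, ..., r_178 be the row sums and z = Σ r_i the total number of 1s. Each pair of columns can share at most one row with both entries 1 (else a 2×2 all-ones block appears), so Σ_i C(r_i, 2) ≤ C(78, 2) = 3003. By convexity Σ_i C(r_i, 2) ≥ 178·C(z/178, 2) = z(z − 178)/(2·178), giving z² − 178z − 178·78·77 ≤ 0 and hence z ≤ (1/2)[178 + √(31684 + 4·1069068)] = (1/2)[178 + √4307956] ≈ (1/2)(178 + 2075.5616) = 1126.7808.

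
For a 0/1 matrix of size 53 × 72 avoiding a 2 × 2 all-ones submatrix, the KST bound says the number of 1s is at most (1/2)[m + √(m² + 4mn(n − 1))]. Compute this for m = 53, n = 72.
z(53, 72; 2, 2) ≤ (1/2)[53 + √(53² + 4·53·72·71)] = (1/2)[53 + √1086553] = 547.6893

Kővári–Sós–Turán: let r_1, ..., r_53 be the row sums and z = Σ r_i the total number of 1s. Each pair of columns can share at most one row with both entries 1 (else a 2×2 all-ones block appears), so Σ_i C(r_i, 2) ≤ C(72, 2) = 2556. By convexity Σ_i C(r_i, 2) ≥ 53·C(z/53, 2) = z(z − 53)/(2·53), giving z² − 53z − 53·72·71 ≤ 0 and hence z ≤ (1/2)[53 + √(2809 + 4·270936)] = (1/2)[53 + √1086553] ≈ (1/2)(53 + 1042.3785) = 547.6893.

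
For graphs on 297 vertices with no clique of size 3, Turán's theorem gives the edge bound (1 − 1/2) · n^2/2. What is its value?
Turán density bound = (1/2) · 297^2/2 = 88209/4 ≈ 22052.25

Turán's theorem: ex(n, K_{r+1}) is achieved by the complete r-partite Turán graph T(n, r) with parts as balanced as possible, and is at most (1 − 1/r) · n^2/2. For r = 2, n = 297: the density bound is (1/2) · 88209/2 = 88209/4 ≈ 22052.25. The integer-valued extremum is e(T(297, 2)) = 22052, which is strictly less than the density bound 88209/4 since 2 ∤ 297 (the parts of T(297, 2) cannot all be equal).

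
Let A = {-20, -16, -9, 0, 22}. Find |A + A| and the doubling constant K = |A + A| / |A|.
K = |A + A| / |A| = 15/5 = 3

Enumerate A + A = {a + b : a, b ∈ A}. With |A| = 5, there are |A|^2 = 25 ordered sum pairs; collecting distinct values, A + A = {-40, -36, -32, -29, -25, -20, -18, -16, -9, 0, 2, 6, 13, 22, 44}, so |A + A| = 15. Thus K = 15/5 = 3. For comparison, the minimum possible |A + A| over all 5-element sets is 2·5 − 1 = 9 (so min K = 9/5), attained only by arithmetic progressions.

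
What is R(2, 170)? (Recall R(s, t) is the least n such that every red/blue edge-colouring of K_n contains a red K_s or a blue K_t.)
R(2, 170) = 170

R(2, k) = k for all k ≥ 2: in a 2-colouring of K_k, either some edge is red (a red K_2) or all edges are blue (a blue K_k). And K_{169} coloured all-blue has no blue K_170, so R(2, 170) > 169. Hence R(2, 170) = 170.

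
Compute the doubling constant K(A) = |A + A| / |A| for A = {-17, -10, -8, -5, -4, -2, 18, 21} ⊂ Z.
K = |A + A| / |A| = 32/8 = 4

Enumerate A + A = {a + b : a, b ∈ A}. With |A| = 8, there are |A|^2 = 64 ordered sum pairs; collecting distinct values, A + A = {-34, -27, -25, -22, -21, -20, -19, -18, -16, -15, -14, -13, -12, -10, -9, -8, -7, -6, -4, 1, 4, 8, 10, 11, 13, 14, 16, 17, 19, 36, 39, 42}, so |A + A| = 32. Thus K = 32/8 = 4. For comparison, the minimum possible |A + A| over all 8-element sets is 2·8 − 1 = 15 (so min K = 15/8), attained only by arithmetic progressions.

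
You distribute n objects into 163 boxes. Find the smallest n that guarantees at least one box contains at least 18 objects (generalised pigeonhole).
n = (18 − 1)·163 + 1 = 2772

By the generalised pigeonhole principle, to guarantee some box contains ≥ r objects we need more than (r − 1) · k objects total. Threshold: n = (r − 1) · k + 1. With r = 18 and k = 163: n = 17 · 163 + 1 = 2771 + 1 = 2772. For n = 2771 = 17 · 163, we can put exactly 17 objects in every box, avoiding 18 in any single one — so 2772 is tight.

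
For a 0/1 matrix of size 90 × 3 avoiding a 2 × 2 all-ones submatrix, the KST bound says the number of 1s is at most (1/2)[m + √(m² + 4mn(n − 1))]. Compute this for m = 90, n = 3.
z(90, 3; 2, 2) ≤ (1/2)[90 + √(90² + 4·90·3·2)] = (1/2)[90 + √10260] = 95.6458

Kővári–Sós–Turán: let r_1, ..., r_90 be the row sums and z = Σ r_i the total number of 1s. Each pair of columns can share at most one row with both entries 1 (else a 2×2 all-ones block appears), so Σ_i C(r_i, 2) ≤ C(3, 2) = 3. By convexity Σ_i C(r_i, 2) ≥ 90·C(z/90, 2) = z(z − 90)/(2·90), giving z² − 90z − 90·3·2 ≤ 0 and hence z ≤ (1/2)[90 + √(8100 + 4·540)] = (1/2)[90 + √10260] ≈ (1/2)(90 + 101.2917) = 95.6458.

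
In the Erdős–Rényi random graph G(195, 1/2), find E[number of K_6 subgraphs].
E[# K_6] = C(195, 6) · (1/2)^C(6, 2) = 70656049360 / 2^15 = 4416003085/2048 ≈ 2156251.506348

For each 6-subset S of vertices (there are C(195, 6) = 70656049360 such S), let X_S = 1 if S induces a K_6 (all C(6, 2) = 15 edges present). Then P(X_S = 1) = (1/2)^15 = 1/32768. By linearity of expectation, E[# K_6] = C(195, 6) · (1/2)^15 = 70656049360 / 32768 = 4416003085/2048 ≈ 2156251.506348.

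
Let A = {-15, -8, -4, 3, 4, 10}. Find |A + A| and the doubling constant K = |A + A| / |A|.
K = |A + A| / |A| = 18/6 = 3

Enumerate A + A = {a + b : a, b ∈ A}. With |A| = 6, there are |A|^2 = 36 ordered sum pairs; collecting distinct values, A + A = {-30, -23, -19, -16, -12, -11, -8, -5, -4, -1, 0, 2, 6, 7, 8, 13, 14, 20}, so |A + A| = 18. Thus K = 18/6 = 3. For comparison, the minimum possible |A + A| over all 6-element sets is 2·6 − 1 = 11 (so min K = 11/6), attained only by arithmetic progressions.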